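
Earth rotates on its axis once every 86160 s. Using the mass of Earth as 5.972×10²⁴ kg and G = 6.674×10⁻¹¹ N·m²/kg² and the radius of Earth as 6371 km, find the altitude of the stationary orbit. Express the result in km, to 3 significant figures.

h_sync ≈ 35800 km

μ = GM = 6.674×10⁻¹¹ × 5.972×10²⁴ = 3.986×10¹⁴ m³/s².
A synchronous orbit has period T, so by Kepler's third law a = (μT²/4π²)^(1/3).
μT²/4π² = 3.986×10¹⁴ × (8.616×10⁴)² / 39.48 = 7.495×10²² m³.
a = 4.216×10⁷ m = 42162 km.
Altitude h = a − R = 42162 − 6371 = 35791 km.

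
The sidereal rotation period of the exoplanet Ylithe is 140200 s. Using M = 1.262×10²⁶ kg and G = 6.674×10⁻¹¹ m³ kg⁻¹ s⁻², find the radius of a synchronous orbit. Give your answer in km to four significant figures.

μ = GM = 6.674×10⁻¹¹ × 1.262×10²⁶ = 8.423×10¹⁵ m³/s².
A synchronous orbit has period T, so by Kepler's third law a = (μT²/4π²)^(1/3).
μT²/4π² = 8.423×10¹⁵ × (1.402×10⁵)² / 39.48 = 4.194×10²⁴ m³.
a = 1.613×10⁸ m = 1.6126×10⁵ km.

r_sync ≈ 1.613×10⁵ km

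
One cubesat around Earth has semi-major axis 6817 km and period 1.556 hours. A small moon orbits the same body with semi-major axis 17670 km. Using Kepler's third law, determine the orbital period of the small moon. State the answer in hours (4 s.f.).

T₂ ≈ 6.493 hours

Kepler's third law: T² ∝ a³, so T₂ = T₁ (a₂/a₁)^(3/2).
a₂/a₁ = 2.592, (a₂/a₁)^(3/2) = 4.173.
T₂ = 1.556 × 4.173 = 6.493 hours.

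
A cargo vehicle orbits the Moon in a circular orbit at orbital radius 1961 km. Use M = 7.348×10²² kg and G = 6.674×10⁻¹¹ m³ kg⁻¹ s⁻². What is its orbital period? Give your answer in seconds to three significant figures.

T ≈ 7790 seconds

μ = GM = 6.674×10⁻¹¹ × 7.348×10²² = 4.904×10¹² m³/s².
r = 1961 km = 1.961×10⁶ m.
Kepler's third law: T = 2π√(r³/μ) = 2π√((1.961×10⁶)³ / 4.904×10¹²).
r³/μ = 1.538×10⁶ s², so T = 2π × 1.240×10³ = 7.791×10³ s.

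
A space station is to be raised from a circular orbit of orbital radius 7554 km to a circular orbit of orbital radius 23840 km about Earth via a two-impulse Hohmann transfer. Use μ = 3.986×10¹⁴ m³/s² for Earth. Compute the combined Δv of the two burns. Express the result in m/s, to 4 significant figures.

r₁ = 7554 km = 7.554×10⁶ m.
r₂ = 23840 km = 2.384×10⁷ m.
Transfer ellipse a_t = (r₁ + r₂)/2 = 1.570×10⁷ m.
At r₁: circular v_c1 = √(μ/r₁) = 7264 m/s; transfer-perigee v_p = √[μ(2/r₁ − 1/a_t)] = 8952 m/s.
Δv₁ = v_p − v_c1 = 1688 m/s.
At r₂: circular v_c2 = √(μ/r₂) = 4089 m/s; transfer-apogee v_a = √[μ(2/r₂ − 1/a_t)] = 2837 m/s.
Δv₂ = v_c2 − v_a = 1252 m/s.
Total Δv = Δv₁ + Δv₂ = 2940 m/s.

Δv_total ≈ 2940 m/s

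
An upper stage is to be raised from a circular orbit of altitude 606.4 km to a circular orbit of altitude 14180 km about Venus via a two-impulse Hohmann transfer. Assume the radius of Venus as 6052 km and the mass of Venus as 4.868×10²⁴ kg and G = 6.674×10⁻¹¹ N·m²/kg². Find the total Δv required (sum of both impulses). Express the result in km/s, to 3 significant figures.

μ = GM = 6.674×10⁻¹¹ × 4.868×10²⁴ = 3.249×10¹⁴ m³/s².
r₁ = 6052 + 606.4 = 6658.4 km = 6.6584×10⁶ m.
r₂ = 6052 + 14180 = 20232 km = 2.0232×10⁷ m.
Transfer ellipse a_t = (r₁ + r₂)/2 = 1.345×10⁷ m.
At r₁: circular v_c1 = √(μ/r₁) = 6985 m/s; transfer-periapsis v_p = √[μ(2/r₁ − 1/a_t)] = 8569 m/s.
Δv₁ = v_p − v_c1 = 1584 m/s.
At r₂: circular v_c2 = √(μ/r₂) = 4007 m/s; transfer-apoapsis v_a = √[μ(2/r₂ − 1/a_t)] = 2820 m/s.
Δv₂ = v_c2 − v_a = 1187 m/s.
Total Δv = Δv₁ + Δv₂ = 2771 m/s = 2.771 km/s.

Δv_total ≈ 2.77 km/s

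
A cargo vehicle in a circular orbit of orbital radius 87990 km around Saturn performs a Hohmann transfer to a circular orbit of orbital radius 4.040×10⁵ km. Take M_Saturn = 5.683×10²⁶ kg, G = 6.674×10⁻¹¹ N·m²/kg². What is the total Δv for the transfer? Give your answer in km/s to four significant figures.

μ = GM = 6.674×10⁻¹¹ × 5.683×10²⁶ = 3.793×10¹⁶ m³/s².
r₁ = 87990 km = 8.799×10⁷ m.
r₂ = 4.040×10⁵ km = 4.040×10⁸ m.
Transfer ellipse a_t = (r₁ + r₂)/2 = 2.460×10⁸ m.
At r₁: circular v_c1 = √(μ/r₁) = 20760 m/s; transfer-perikrone v_p = √[μ(2/r₁ − 1/a_t)] = 26610 m/s.
Δv₁ = v_p − v_c1 = 5845 m/s.
At r₂: circular v_c2 = √(μ/r₂) = 9689 m/s; transfer-apokrone v_a = √[μ(2/r₂ − 1/a_t)] = 5795 m/s.
Δv₂ = v_c2 − v_a = 3894 m/s.
Total Δv = Δv₁ + Δv₂ = 9739 m/s = 9.739 km/s.

Δv_total ≈ 9.739 km/s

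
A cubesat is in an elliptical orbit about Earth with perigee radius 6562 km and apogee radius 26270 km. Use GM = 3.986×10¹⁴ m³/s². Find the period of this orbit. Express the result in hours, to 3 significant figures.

T ≈ 5.81 hours

Semi-major axis a = (r_p + r_a)/2 = (6562.0 + 26270)/2 = 16416 km = 1.642×10⁷ m.
By Kepler's third law T = 2π√(a³/μ) = 2π × 3.331×10³ = 2.093×10⁴ s.
= 5.814 hours.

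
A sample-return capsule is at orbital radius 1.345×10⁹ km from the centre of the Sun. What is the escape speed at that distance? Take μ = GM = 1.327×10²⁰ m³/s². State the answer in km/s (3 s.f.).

r = 1.345×10⁹ km = 1.345×10¹² m.
Escape speed v_esc = √(2μ/r) = √(2 × 1.327×10²⁰ / 1.345×10¹²) = √(1.973×10⁸) = 14050 m/s.
= 14.05 km/s.

v_esc ≈ 14.0 km/s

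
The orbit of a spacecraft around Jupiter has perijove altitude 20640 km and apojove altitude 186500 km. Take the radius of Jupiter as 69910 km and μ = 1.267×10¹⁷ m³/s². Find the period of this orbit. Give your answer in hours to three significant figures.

T ≈ 11.2 hours

r_p = 69910 + 20640 = 90550 km = 9.0550×10⁷ m.
r_a = 69910 + 186500 = 256410 km = 2.5641×10⁸ m.
Semi-major axis a = (r_p + r_a)/2 = (90550 + 2.5641×10⁵)/2 = 1.7348×10⁵ km = 1.735×10⁸ m.
By Kepler's third law T = 2π√(a³/μ) = 2π × 6.419×10³ = 4.033×10⁴ s.
= 11.20 hours.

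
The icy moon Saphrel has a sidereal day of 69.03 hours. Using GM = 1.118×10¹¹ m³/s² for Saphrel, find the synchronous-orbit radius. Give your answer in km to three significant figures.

r_sync ≈ 5590 km

T = 69.03 hours = 2.485×10⁵ s.
A synchronous orbit has period T, so by Kepler's third law a = (μT²/4π²)^(1/3).
μT²/4π² = 1.118×10¹¹ × (2.485×10⁵)² / 39.48 = 1.749×10²⁰ m³.
a = 5.592×10⁶ m = 5592.3 km.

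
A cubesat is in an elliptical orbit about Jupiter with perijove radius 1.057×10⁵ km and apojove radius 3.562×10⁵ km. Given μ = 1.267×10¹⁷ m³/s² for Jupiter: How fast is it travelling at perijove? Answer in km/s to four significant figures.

Semi-major axis a = (r_p + r_a)/2 = 2.3095×10⁵ km = 2.310×10⁸ m.
Vis-viva: v² = μ(2/r − 1/a) = 1.267×10¹⁷ × (1.892×10⁻⁸ − 4.330×10⁻⁹) = 1.849×10⁹ m²/s².
v = 43000 m/s = 43.00 km/s.

v ≈ 43.00 km/s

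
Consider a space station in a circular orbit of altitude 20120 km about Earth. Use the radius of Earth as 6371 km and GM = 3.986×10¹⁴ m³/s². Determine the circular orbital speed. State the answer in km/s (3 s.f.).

v ≈ 3.88 km/s

r = 6371 + 20120 = 26491 km = 2.6491×10⁷ m.
For a circular orbit v = √(μ/r) = √(3.986×10¹⁴ / 2.649×10⁷) = √(1.505×10⁷) = 3879 m/s.
That is 3.879 km/s.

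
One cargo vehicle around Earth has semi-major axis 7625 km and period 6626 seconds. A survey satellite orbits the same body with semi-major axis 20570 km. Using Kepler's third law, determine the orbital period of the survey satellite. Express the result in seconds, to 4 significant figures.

Kepler's third law: T² ∝ a³, so T₂ = T₁ (a₂/a₁)^(3/2).
a₂/a₁ = 2.698, (a₂/a₁)^(3/2) = 4.431.
T₂ = 6626 × 4.431 = 29360 seconds.

T₂ ≈ 29360 seconds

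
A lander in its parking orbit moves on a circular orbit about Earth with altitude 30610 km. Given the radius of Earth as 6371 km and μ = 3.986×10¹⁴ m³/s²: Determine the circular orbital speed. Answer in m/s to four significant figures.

r = 6371 + 30610 = 36981 km = 3.6981×10⁷ m.
For a circular orbit v = √(μ/r) = √(3.986×10¹⁴ / 3.698×10⁷) = √(1.078×10⁷) = 3283 m/s.

v ≈ 3283 m/s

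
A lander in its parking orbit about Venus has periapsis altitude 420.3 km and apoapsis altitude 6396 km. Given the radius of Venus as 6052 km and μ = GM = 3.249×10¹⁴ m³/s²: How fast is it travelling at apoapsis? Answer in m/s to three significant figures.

r_p = 6052 + 420.3 = 6472.3 km = 6.4723×10⁶ m.
r_a = 6052 + 6396 = 12448 km = 1.2448×10⁷ m.
Semi-major axis a = (r_p + r_a)/2 = 9460.1 km = 9.460×10⁶ m.
Vis-viva: v² = μ(2/r − 1/a) = 3.249×10¹⁴ × (1.607×10⁻⁷ − 1.057×10⁻⁷) = 1.786×10⁷ m²/s².
v = 4226 m/s.

v ≈ 4230 m/s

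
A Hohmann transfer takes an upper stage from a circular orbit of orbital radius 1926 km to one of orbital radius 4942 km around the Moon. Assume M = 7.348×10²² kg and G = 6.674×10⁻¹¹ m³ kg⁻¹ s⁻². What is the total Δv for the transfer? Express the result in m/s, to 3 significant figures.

Δv_total ≈ 569 m/s

μ = GM = 6.674×10⁻¹¹ × 7.348×10²² = 4.904×10¹² m³/s².
r₁ = 1926 km = 1.926×10⁶ m.
r₂ = 4942 km = 4.942×10⁶ m.
Transfer ellipse a_t = (r₁ + r₂)/2 = 3.434×10⁶ m.
At r₁: circular v_c1 = √(μ/r₁) = 1596 m/s; transfer-perilune v_p = √[μ(2/r₁ − 1/a_t)] = 1914 m/s.
Δv₁ = v_p − v_c1 = 318.6 m/s.
At r₂: circular v_c2 = √(μ/r₂) = 996.2 m/s; transfer-apolune v_a = √[μ(2/r₂ − 1/a_t)] = 746.0 m/s.
Δv₂ = v_c2 − v_a = 250.1 m/s.
Total Δv = Δv₁ + Δv₂ = 568.7 m/s.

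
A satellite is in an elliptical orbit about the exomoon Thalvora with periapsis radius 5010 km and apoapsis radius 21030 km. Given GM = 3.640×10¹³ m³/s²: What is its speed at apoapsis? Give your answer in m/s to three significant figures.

Semi-major axis a = (r_p + r_a)/2 = 13020 km = 1.302×10⁷ m.
Vis-viva: v² = μ(2/r − 1/a) = 3.640×10¹³ × (9.510×10⁻⁸ − 7.680×10⁻⁸) = 6.660×10⁵ m²/s².
v = 816.1 m/s.

v ≈ 816 m/s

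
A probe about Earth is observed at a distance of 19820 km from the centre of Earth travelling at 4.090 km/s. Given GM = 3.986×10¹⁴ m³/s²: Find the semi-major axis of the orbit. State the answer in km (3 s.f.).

r = 1.982×10⁷ m.
Specific orbital energy ε = v²/2 − μ/r = (4090)²/2 − 3.986×10¹⁴/1.982×10⁷ = -1.175×10⁷ J/kg.
Since ε = −μ/(2a), a = −μ/(2ε) = 1.697×10⁷ m = 16966 km.

a ≈ 17000 km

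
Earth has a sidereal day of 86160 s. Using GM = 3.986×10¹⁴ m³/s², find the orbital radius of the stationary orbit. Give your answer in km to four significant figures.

r_sync ≈ 42160 km

A synchronous orbit has period T, so by Kepler's third law a = (μT²/4π²)^(1/3).
μT²/4π² = 3.986×10¹⁴ × (8.616×10⁴)² / 39.48 = 7.495×10²² m³.
a = 4.216×10⁷ m = 42163 km.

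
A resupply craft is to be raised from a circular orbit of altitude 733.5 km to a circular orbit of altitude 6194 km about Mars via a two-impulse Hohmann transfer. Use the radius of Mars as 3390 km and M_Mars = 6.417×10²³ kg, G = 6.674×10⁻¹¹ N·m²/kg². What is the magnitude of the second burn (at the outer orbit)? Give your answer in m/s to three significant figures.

μ = GM = 6.674×10⁻¹¹ × 6.417×10²³ = 4.283×10¹³ m³/s².
r₁ = 3390 + 733.5 = 4123.5 km = 4.1235×10⁶ m.
r₂ = 3390 + 6194 = 9584.0 km = 9.5840×10⁶ m.
Transfer ellipse a_t = (r₁ + r₂)/2 = 6.854×10⁶ m.
At r₁: circular v_c1 = √(μ/r₁) = 3223 m/s; transfer-periapsis v_p = √[μ(2/r₁ − 1/a_t)] = 3811 m/s.
At r₂: circular v_c2 = √(μ/r₂) = 2114 m/s; transfer-apoapsis v_a = √[μ(2/r₂ − 1/a_t)] = 1640 m/s.
Δv₂ = v_c2 − v_a = 474.2 m/s.

Δv ≈ 474 m/s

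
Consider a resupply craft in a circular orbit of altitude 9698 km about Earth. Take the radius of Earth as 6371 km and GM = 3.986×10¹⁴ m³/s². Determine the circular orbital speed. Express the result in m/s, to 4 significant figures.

r = 6371 + 9698 = 16069 km = 1.6069×10⁷ m.
For a circular orbit v = √(μ/r) = √(3.986×10¹⁴ / 1.607×10⁷) = √(2.481×10⁷) = 4981 m/s.

v ≈ 4981 m/s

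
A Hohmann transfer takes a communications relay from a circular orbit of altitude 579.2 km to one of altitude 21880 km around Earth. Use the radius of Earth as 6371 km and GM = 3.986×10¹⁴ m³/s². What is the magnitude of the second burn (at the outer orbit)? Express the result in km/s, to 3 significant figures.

r₁ = 6371 + 579.2 = 6950.2 km = 6.9502×10⁶ m.
r₂ = 6371 + 21880 = 28251 km = 2.8251×10⁷ m.
Transfer ellipse a_t = (r₁ + r₂)/2 = 1.760×10⁷ m.
At r₁: circular v_c1 = √(μ/r₁) = 7573 m/s; transfer-perigee v_p = √[μ(2/r₁ − 1/a_t)] = 9595 m/s.
At r₂: circular v_c2 = √(μ/r₂) = 3756 m/s; transfer-apogee v_a = √[μ(2/r₂ − 1/a_t)] = 2360 m/s.
Δv₂ = v_c2 − v_a = 1396 m/s.
= 1.396 km/s.

Δv ≈ 1.40 km/s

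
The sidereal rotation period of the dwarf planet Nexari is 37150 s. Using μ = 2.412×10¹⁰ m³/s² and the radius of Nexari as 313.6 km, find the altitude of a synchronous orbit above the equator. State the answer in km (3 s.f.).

h_sync ≈ 631 km

A synchronous orbit has period T, so by Kepler's third law a = (μT²/4π²)^(1/3).
μT²/4π² = 2.412×10¹⁰ × (3.715×10⁴)² / 39.48 = 8.432×10¹⁷ m³.
a = 9.447×10⁵ m = 944.74 km.
Altitude h = a − R = 944.74 − 313.6 = 631.14 km.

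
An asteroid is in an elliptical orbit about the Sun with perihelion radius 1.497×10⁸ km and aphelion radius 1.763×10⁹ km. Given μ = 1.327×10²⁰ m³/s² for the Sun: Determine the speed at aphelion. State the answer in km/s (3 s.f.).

Semi-major axis a = (r_p + r_a)/2 = 9.5635×10⁸ km = 9.564×10¹¹ m.
Vis-viva: v² = μ(2/r − 1/a) = 1.327×10²⁰ × (1.134×10⁻¹² − 1.046×10⁻¹²) = 1.178×10⁷ m²/s².
v = 3433 m/s = 3.433 km/s.

v ≈ 3.43 km/s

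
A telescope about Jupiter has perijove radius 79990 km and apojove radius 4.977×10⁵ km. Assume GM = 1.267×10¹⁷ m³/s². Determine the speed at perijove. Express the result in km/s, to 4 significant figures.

Semi-major axis a = (r_p + r_a)/2 = 2.8884×10⁵ km = 2.888×10⁸ m.
Vis-viva: v² = μ(2/r − 1/a) = 1.267×10¹⁷ × (2.500×10⁻⁸ − 3.462×10⁻⁹) = 2.729×10⁹ m²/s².
v = 52240 m/s = 52.24 km/s.

v ≈ 52.24 km/s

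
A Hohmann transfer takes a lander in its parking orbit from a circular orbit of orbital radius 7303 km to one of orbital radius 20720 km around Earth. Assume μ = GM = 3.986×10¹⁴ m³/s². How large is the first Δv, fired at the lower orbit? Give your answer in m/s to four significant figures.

Δv ≈ 1596 m/s

r₁ = 7303 km = 7.303×10⁶ m.
r₂ = 20720 km = 2.072×10⁷ m.
Transfer ellipse a_t = (r₁ + r₂)/2 = 1.401×10⁷ m.
At r₁: circular v_c1 = √(μ/r₁) = 7388 m/s; transfer-perigee v_p = √[μ(2/r₁ − 1/a_t)] = 8984 m/s.
Δv₁ = v_p − v_c1 = 1596 m/s.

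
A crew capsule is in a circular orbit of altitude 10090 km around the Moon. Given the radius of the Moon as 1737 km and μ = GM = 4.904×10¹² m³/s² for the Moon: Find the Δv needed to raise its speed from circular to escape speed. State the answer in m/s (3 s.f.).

r = 1737 + 10090 = 11827 km = 1.1827×10⁷ m.
Circular speed v_c = √(μ/r) = 643.9 m/s.
Escape speed v_esc = √(2μ/r) = √2 × v_c = 910.7 m/s.
Δv = v_esc − v_c = 266.7 m/s.

Δv ≈ 267 m/s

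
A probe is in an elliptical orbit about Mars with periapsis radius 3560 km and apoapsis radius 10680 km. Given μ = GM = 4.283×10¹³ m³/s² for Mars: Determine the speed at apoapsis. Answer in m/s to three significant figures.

v ≈ 1420 m/s

Semi-major axis a = (r_p + r_a)/2 = 7120.0 km = 7.120×10⁶ m.
Vis-viva: v² = μ(2/r − 1/a) = 4.283×10¹³ × (1.873×10⁻⁷ − 1.404×10⁻⁷) = 2.005×10⁶ m²/s².
v = 1416 m/s.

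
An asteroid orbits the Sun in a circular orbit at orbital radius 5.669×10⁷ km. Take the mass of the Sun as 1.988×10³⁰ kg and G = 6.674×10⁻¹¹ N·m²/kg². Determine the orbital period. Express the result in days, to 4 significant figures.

μ = GM = 6.674×10⁻¹¹ × 1.988×10³⁰ = 1.327×10²⁰ m³/s².
r = 5.669×10⁷ km = 5.669×10¹⁰ m.
Kepler's third law: T = 2π√(r³/μ) = 2π√((5.669×10¹⁰)³ / 1.327×10²⁰).
r³/μ = 1.373×10¹² s², so T = 2π × 1.172×10⁶ = 7.363×10⁶ s.
Converting: 7.363×10⁶ s ÷ 86400 = 85.22 days.

T ≈ 85.22 days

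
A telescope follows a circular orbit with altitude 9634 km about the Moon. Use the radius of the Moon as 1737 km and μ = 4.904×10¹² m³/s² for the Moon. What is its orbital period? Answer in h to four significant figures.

r = 1737 + 9634 = 11371 km = 1.1371×10⁷ m.
Kepler's third law: T = 2π√(r³/μ) = 2π√((1.137×10⁷)³ / 4.904×10¹²).
r³/μ = 2.998×10⁸ s², so T = 2π × 1.732×10⁴ = 1.088×10⁵ s.
Converting: 1.088×10⁵ s ÷ 3600 = 30.22 h.

T ≈ 30.22 h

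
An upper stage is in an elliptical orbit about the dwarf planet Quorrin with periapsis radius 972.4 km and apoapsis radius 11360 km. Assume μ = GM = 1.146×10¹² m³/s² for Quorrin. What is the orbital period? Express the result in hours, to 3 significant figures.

T ≈ 25.0 hours

Semi-major axis a = (r_p + r_a)/2 = (972.40 + 11360)/2 = 6166.2 km = 6.166×10⁶ m.
By Kepler's third law T = 2π√(a³/μ) = 2π × 1.430×10⁴ = 8.987×10⁴ s.
= 24.96 hours.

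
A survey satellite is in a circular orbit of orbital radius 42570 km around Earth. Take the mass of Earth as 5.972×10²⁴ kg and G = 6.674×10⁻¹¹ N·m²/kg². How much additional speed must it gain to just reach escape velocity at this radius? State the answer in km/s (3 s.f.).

μ = GM = 6.674×10⁻¹¹ × 5.972×10²⁴ = 3.986×10¹⁴ m³/s².
r = 42570 km = 4.257×10⁷ m.
Circular speed v_c = √(μ/r) = 3060 m/s.
Escape speed v_esc = √(2μ/r) = √2 × v_c = 4327 m/s.
Δv = v_esc − v_c = 1267 m/s = 1.267 km/s.

Δv ≈ 1.27 km/s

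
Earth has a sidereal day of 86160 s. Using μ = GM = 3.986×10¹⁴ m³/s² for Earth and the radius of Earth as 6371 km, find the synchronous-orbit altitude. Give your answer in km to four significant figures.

A synchronous orbit has period T, so by Kepler's third law a = (μT²/4π²)^(1/3).
μT²/4π² = 3.986×10¹⁴ × (8.616×10⁴)² / 39.48 = 7.495×10²² m³.
a = 4.216×10⁷ m = 42163 km.
Altitude h = a − R = 42163 − 6371 = 35792 km.

h_sync ≈ 35790 km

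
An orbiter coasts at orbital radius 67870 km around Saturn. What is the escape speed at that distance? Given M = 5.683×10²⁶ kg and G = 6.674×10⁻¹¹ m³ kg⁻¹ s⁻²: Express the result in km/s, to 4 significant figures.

v_esc ≈ 33.43 km/s

μ = GM = 6.674×10⁻¹¹ × 5.683×10²⁶ = 3.793×10¹⁶ m³/s².
r = 67870 km = 6.787×10⁷ m.
Escape speed v_esc = √(2μ/r) = √(2 × 3.793×10¹⁶ / 6.787×10⁷) = √(1.118×10⁹) = 33430 m/s.
= 33.43 km/s.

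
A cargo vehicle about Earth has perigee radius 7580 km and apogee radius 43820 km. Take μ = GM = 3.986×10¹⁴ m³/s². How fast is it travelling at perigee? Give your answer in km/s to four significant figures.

v ≈ 9.469 km/s

Semi-major axis a = (r_p + r_a)/2 = 25700 km = 2.570×10⁷ m.
Vis-viva: v² = μ(2/r − 1/a) = 3.986×10¹⁴ × (2.639×10⁻⁷ − 3.891×10⁻⁸) = 8.966×10⁷ m²/s².
v = 9469 m/s = 9.469 km/s.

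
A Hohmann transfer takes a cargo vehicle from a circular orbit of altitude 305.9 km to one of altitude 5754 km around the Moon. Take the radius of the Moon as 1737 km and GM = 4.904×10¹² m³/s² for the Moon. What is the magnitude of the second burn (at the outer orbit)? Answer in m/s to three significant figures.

Δv ≈ 279 m/s

r₁ = 1737 + 305.9 = 2042.9 km = 2.0429×10⁶ m.
r₂ = 1737 + 5754 = 7491.0 km = 7.4910×10⁶ m.
Transfer ellipse a_t = (r₁ + r₂)/2 = 4.767×10⁶ m.
At r₁: circular v_c1 = √(μ/r₁) = 1549 m/s; transfer-perilune v_p = √[μ(2/r₁ − 1/a_t)] = 1942 m/s.
At r₂: circular v_c2 = √(μ/r₂) = 809.1 m/s; transfer-apolune v_a = √[μ(2/r₂ − 1/a_t)] = 529.7 m/s.
Δv₂ = v_c2 − v_a = 279.4 m/s.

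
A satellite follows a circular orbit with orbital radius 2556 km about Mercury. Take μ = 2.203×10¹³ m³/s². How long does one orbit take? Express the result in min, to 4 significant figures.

r = 2556 km = 2.556×10⁶ m.
Kepler's third law: T = 2π√(r³/μ) = 2π√((2.556×10⁶)³ / 2.203×10¹³).
r³/μ = 7.580×10⁵ s², so T = 2π × 8.706×10² = 5.470×10³ s.
Converting: 5.470×10³ s ÷ 60.00 = 91.17 min.

T ≈ 91.17 min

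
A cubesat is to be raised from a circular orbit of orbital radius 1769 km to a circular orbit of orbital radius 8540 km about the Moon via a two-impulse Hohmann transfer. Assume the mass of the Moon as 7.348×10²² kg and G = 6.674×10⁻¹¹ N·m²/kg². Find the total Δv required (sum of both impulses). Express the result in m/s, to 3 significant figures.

μ = GM = 6.674×10⁻¹¹ × 7.348×10²² = 4.904×10¹² m³/s².
r₁ = 1769 km = 1.769×10⁶ m.
r₂ = 8540 km = 8.540×10⁶ m.
Transfer ellipse a_t = (r₁ + r₂)/2 = 5.154×10⁶ m.
At r₁: circular v_c1 = √(μ/r₁) = 1665 m/s; transfer-perilune v_p = √[μ(2/r₁ − 1/a_t)] = 2143 m/s.
Δv₁ = v_p − v_c1 = 478.1 m/s.
At r₂: circular v_c2 = √(μ/r₂) = 757.8 m/s; transfer-apolune v_a = √[μ(2/r₂ − 1/a_t)] = 443.9 m/s.
Δv₂ = v_c2 − v_a = 313.9 m/s.
Total Δv = Δv₁ + Δv₂ = 792.0 m/s.

Δv_total ≈ 792 m/s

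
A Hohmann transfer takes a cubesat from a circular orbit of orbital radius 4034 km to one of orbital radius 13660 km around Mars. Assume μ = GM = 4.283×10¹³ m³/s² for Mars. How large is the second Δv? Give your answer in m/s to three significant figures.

r₁ = 4034 km = 4.034×10⁶ m.
r₂ = 13660 km = 1.366×10⁷ m.
Transfer ellipse a_t = (r₁ + r₂)/2 = 8.847×10⁶ m.
At r₁: circular v_c1 = √(μ/r₁) = 3258 m/s; transfer-periapsis v_p = √[μ(2/r₁ − 1/a_t)] = 4049 m/s.
At r₂: circular v_c2 = √(μ/r₂) = 1771 m/s; transfer-apoapsis v_a = √[μ(2/r₂ − 1/a_t)] = 1196 m/s.
Δv₂ = v_c2 − v_a = 575.0 m/s.

Δv ≈ 575 m/s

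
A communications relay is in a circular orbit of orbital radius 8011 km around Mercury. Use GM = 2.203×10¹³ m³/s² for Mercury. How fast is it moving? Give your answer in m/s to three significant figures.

v ≈ 1660 m/s

r = 8011 km = 8.011×10⁶ m.
For a circular orbit v = √(μ/r) = √(2.203×10¹³ / 8.011×10⁶) = √(2.750×10⁶) = 1658 m/s.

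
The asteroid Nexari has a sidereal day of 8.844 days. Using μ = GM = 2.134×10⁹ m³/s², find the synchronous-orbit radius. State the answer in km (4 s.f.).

T = 8.844 days = 7.641×10⁵ s.
A synchronous orbit has period T, so by Kepler's third law a = (μT²/4π²)^(1/3).
μT²/4π² = 2.134×10⁹ × (7.641×10⁵)² / 39.48 = 3.156×10¹⁹ m³.
a = 3.160×10⁶ m = 3160.2 km.

r_sync ≈ 3160 km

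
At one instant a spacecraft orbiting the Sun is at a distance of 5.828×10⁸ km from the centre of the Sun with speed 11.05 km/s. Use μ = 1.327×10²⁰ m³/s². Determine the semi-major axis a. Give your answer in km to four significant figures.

a ≈ 3.982×10⁸ km

r = 5.828×10¹¹ m.
Vis-viva rearranged: 1/a = 2/r − v²/μ = 3.432×10⁻¹² − 9.201×10⁻¹³ = 2.512×10⁻¹² m⁻¹.
a = 3.982×10¹¹ m = 3.9816×10⁸ km.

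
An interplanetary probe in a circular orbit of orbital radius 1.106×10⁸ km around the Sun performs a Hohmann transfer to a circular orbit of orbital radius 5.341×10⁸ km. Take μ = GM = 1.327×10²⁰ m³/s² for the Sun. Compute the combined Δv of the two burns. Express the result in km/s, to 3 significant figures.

Δv_total ≈ 16.5 km/s

r₁ = 1.106×10⁸ km = 1.106×10¹¹ m.
r₂ = 5.341×10⁸ km = 5.341×10¹¹ m.
Transfer ellipse a_t = (r₁ + r₂)/2 = 3.224×10¹¹ m.
At r₁: circular v_c1 = √(μ/r₁) = 34640 m/s; transfer-perihelion v_p = √[μ(2/r₁ − 1/a_t)] = 44590 m/s.
Δv₁ = v_p − v_c1 = 9948 m/s.
At r₂: circular v_c2 = √(μ/r₂) = 15760 m/s; transfer-aphelion v_a = √[μ(2/r₂ − 1/a_t)] = 9233 m/s.
Δv₂ = v_c2 − v_a = 6530 m/s.
Total Δv = Δv₁ + Δv₂ = 16480 m/s = 16.48 km/s.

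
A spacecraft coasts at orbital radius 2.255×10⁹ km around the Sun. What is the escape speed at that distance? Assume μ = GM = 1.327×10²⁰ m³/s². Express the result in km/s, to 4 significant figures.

v_esc ≈ 10.85 km/s

r = 2.255×10⁹ km = 2.255×10¹² m.
Escape speed v_esc = √(2μ/r) = √(2 × 1.327×10²⁰ / 2.255×10¹²) = √(1.177×10⁸) = 10850 m/s.
= 10.85 km/s.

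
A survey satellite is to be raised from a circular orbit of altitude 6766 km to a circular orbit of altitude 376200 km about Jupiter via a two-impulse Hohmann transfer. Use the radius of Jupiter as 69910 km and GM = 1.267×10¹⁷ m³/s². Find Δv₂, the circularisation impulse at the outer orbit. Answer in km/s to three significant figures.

r₁ = 69910 + 6766 = 76676 km = 7.6676×10⁷ m.
r₂ = 69910 + 376200 = 446110 km = 4.4611×10⁸ m.
Transfer ellipse a_t = (r₁ + r₂)/2 = 2.614×10⁸ m.
At r₁: circular v_c1 = √(μ/r₁) = 40650 m/s; transfer-perijove v_p = √[μ(2/r₁ − 1/a_t)] = 53100 m/s.
At r₂: circular v_c2 = √(μ/r₂) = 16850 m/s; transfer-apojove v_a = √[μ(2/r₂ − 1/a_t)] = 9127 m/s.
Δv₂ = v_c2 − v_a = 7725 m/s.
= 7.725 km/s.

Δv ≈ 7.73 km/s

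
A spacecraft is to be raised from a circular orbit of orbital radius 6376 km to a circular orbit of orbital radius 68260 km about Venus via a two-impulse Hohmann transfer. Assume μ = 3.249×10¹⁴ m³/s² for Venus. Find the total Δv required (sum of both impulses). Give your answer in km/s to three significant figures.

Δv_total ≈ 3.80 km/s

r₁ = 6376 km = 6.376×10⁶ m.
r₂ = 68260 km = 6.826×10⁷ m.
Transfer ellipse a_t = (r₁ + r₂)/2 = 3.732×10⁷ m.
At r₁: circular v_c1 = √(μ/r₁) = 7138 m/s; transfer-periapsis v_p = √[μ(2/r₁ − 1/a_t)] = 9654 m/s.
Δv₁ = v_p − v_c1 = 2516 m/s.
At r₂: circular v_c2 = √(μ/r₂) = 2182 m/s; transfer-apoapsis v_a = √[μ(2/r₂ − 1/a_t)] = 901.8 m/s.
Δv₂ = v_c2 − v_a = 1280 m/s.
Total Δv = Δv₁ + Δv₂ = 3796 m/s = 3.796 km/s.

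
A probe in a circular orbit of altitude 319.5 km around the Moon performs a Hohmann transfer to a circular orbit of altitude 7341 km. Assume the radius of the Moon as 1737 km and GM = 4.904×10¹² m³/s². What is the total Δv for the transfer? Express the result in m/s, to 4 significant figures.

Δv_total ≈ 716.0 m/s

r₁ = 1737 + 319.5 = 2056.5 km = 2.0565×10⁶ m.
r₂ = 1737 + 7341 = 9078.0 km = 9.0780×10⁶ m.
Transfer ellipse a_t = (r₁ + r₂)/2 = 5.567×10⁶ m.
At r₁: circular v_c1 = √(μ/r₁) = 1544 m/s; transfer-perilune v_p = √[μ(2/r₁ − 1/a_t)] = 1972 m/s.
Δv₁ = v_p − v_c1 = 427.7 m/s.
At r₂: circular v_c2 = √(μ/r₂) = 735.0 m/s; transfer-apolune v_a = √[μ(2/r₂ − 1/a_t)] = 446.7 m/s.
Δv₂ = v_c2 − v_a = 288.3 m/s.
Total Δv = Δv₁ + Δv₂ = 716.0 m/s.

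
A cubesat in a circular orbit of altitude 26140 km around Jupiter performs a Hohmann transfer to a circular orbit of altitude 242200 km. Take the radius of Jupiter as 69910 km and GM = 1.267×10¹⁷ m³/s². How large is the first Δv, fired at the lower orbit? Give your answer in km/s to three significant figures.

Δv ≈ 8.60 km/s

r₁ = 69910 + 26140 = 96050 km = 9.6050×10⁷ m.
r₂ = 69910 + 242200 = 312110 km = 3.1211×10⁸ m.
Transfer ellipse a_t = (r₁ + r₂)/2 = 2.041×10⁸ m.
At r₁: circular v_c1 = √(μ/r₁) = 36320 m/s; transfer-perijove v_p = √[μ(2/r₁ − 1/a_t)] = 44920 m/s.
Δv₁ = v_p − v_c1 = 8596 m/s.
= 8.596 km/s.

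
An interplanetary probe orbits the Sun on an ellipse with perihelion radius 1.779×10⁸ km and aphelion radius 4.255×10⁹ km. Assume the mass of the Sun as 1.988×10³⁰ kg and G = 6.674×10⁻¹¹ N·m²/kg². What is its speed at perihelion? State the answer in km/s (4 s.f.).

v ≈ 37.84 km/s

μ = GM = 6.674×10⁻¹¹ × 1.988×10³⁰ = 1.327×10²⁰ m³/s².
Semi-major axis a = (r_p + r_a)/2 = 2.2164×10⁹ km = 2.216×10¹² m.
Vis-viva: v² = μ(2/r − 1/a) = 1.327×10²⁰ × (1.124×10⁻¹¹ − 4.512×10⁻¹³) = 1.432×10⁹ m²/s².
v = 37840 m/s = 37.84 km/s.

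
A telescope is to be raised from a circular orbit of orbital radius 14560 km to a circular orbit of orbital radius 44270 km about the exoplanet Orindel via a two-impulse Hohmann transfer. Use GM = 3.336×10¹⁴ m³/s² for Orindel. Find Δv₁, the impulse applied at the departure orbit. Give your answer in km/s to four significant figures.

r₁ = 14560 km = 1.456×10⁷ m.
r₂ = 44270 km = 4.427×10⁷ m.
Transfer ellipse a_t = (r₁ + r₂)/2 = 2.942×10⁷ m.
At r₁: circular v_c1 = √(μ/r₁) = 4787 m/s; transfer-periapsis v_p = √[μ(2/r₁ − 1/a_t)] = 5872 m/s.
Δv₁ = v_p − v_c1 = 1086 m/s.
= 1.086 km/s.

Δv ≈ 1.086 km/s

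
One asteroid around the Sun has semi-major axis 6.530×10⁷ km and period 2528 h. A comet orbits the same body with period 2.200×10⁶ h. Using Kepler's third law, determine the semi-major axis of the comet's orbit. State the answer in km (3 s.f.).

Kepler's third law: a³ ∝ T², so a₂ = a₁ (T₂/T₁)^(2/3).
T₂/T₁ = 870.3, (T₂/T₁)^(2/3) = 91.15.
a₂ = 6.530×10⁷ × 91.15 = 5.952×10⁹ km.

a₂ ≈ 5.95×10⁹ km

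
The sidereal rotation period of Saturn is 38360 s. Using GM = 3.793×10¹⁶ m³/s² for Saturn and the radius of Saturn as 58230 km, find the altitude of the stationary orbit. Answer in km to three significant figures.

A synchronous orbit has period T, so by Kepler's third law a = (μT²/4π²)^(1/3).
μT²/4π² = 3.793×10¹⁶ × (3.836×10⁴)² / 39.48 = 1.414×10²⁴ m³.
a = 1.122×10⁸ m = 1.1223×10⁵ km.
Altitude h = a − R = 1.1223×10⁵ − 58230 = 54005 km.

h_sync ≈ 54000 km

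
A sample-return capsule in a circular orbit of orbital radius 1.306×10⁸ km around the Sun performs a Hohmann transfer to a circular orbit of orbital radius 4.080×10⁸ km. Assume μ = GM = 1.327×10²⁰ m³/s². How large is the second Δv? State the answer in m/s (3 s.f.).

r₁ = 1.306×10⁸ km = 1.306×10¹¹ m.
r₂ = 4.080×10⁸ km = 4.080×10¹¹ m.
Transfer ellipse a_t = (r₁ + r₂)/2 = 2.693×10¹¹ m.
At r₁: circular v_c1 = √(μ/r₁) = 31880 m/s; transfer-perihelion v_p = √[μ(2/r₁ − 1/a_t)] = 39240 m/s.
At r₂: circular v_c2 = √(μ/r₂) = 18030 m/s; transfer-aphelion v_a = √[μ(2/r₂ − 1/a_t)] = 12560 m/s.
Δv₂ = v_c2 − v_a = 5475 m/s.

Δv ≈ 5480 m/s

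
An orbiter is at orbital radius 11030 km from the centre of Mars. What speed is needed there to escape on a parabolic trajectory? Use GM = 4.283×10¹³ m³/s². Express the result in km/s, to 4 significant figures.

r = 11030 km = 1.103×10⁷ m.
Escape speed v_esc = √(2μ/r) = √(2 × 4.283×10¹³ / 1.103×10⁷) = √(7.766×10⁶) = 2787 m/s.
= 2.787 km/s.

v_esc ≈ 2.787 km/s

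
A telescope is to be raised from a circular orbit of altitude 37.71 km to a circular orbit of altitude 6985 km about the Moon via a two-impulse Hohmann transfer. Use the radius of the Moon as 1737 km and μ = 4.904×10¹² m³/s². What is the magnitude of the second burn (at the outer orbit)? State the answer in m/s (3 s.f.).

Δv ≈ 314 m/s

r₁ = 1737 + 37.71 = 1774.7 km = 1.7747×10⁶ m.
r₂ = 1737 + 6985 = 8722.0 km = 8.7220×10⁶ m.
Transfer ellipse a_t = (r₁ + r₂)/2 = 5.248×10⁶ m.
At r₁: circular v_c1 = √(μ/r₁) = 1662 m/s; transfer-perilune v_p = √[μ(2/r₁ − 1/a_t)] = 2143 m/s.
At r₂: circular v_c2 = √(μ/r₂) = 749.8 m/s; transfer-apolune v_a = √[μ(2/r₂ − 1/a_t)] = 436.0 m/s.
Δv₂ = v_c2 − v_a = 313.8 m/s.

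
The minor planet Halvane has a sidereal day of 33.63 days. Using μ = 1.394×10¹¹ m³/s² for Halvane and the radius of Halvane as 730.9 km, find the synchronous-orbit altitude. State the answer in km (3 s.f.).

T = 33.63 days = 2.906×10⁶ s.
A synchronous orbit has period T, so by Kepler's third law a = (μT²/4π²)^(1/3).
μT²/4π² = 1.394×10¹¹ × (2.906×10⁶)² / 39.48 = 2.981×10²² m³.
a = 3.101×10⁷ m = 31007 km.
Altitude h = a − R = 31007 − 730.9 = 30276 km.

h_sync ≈ 30300 km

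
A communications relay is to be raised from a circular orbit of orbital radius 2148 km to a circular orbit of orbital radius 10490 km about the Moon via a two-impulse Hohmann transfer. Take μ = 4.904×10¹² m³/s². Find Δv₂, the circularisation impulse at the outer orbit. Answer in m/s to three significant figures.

Δv ≈ 285 m/s

r₁ = 2148 km = 2.148×10⁶ m.
r₂ = 10490 km = 1.049×10⁷ m.
Transfer ellipse a_t = (r₁ + r₂)/2 = 6.319×10⁶ m.
At r₁: circular v_c1 = √(μ/r₁) = 1511 m/s; transfer-perilune v_p = √[μ(2/r₁ − 1/a_t)] = 1947 m/s.
At r₂: circular v_c2 = √(μ/r₂) = 683.7 m/s; transfer-apolune v_a = √[μ(2/r₂ − 1/a_t)] = 398.6 m/s.
Δv₂ = v_c2 − v_a = 285.1 m/s.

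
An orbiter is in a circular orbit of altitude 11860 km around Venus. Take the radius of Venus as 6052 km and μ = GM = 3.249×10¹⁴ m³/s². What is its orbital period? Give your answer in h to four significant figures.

r = 6052 + 11860 = 17912 km = 1.7912×10⁷ m.
Kepler's third law: T = 2π√(r³/μ) = 2π√((1.791×10⁷)³ / 3.249×10¹⁴).
r³/μ = 1.769×10⁷ s², so T = 2π × 4.206×10³ = 2.643×10⁴ s.
Converting: 2.643×10⁴ s ÷ 3600 = 7.340 h.

T ≈ 7.340 h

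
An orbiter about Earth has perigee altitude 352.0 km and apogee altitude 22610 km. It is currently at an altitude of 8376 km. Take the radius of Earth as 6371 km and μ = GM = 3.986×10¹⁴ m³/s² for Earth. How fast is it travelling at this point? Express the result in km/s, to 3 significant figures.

v ≈ 5.63 km/s

r_p = 6371 + 352.0 = 6723.0 km = 6.7230×10⁶ m.
r_a = 6371 + 22610 = 28981 km = 2.8981×10⁷ m.
r = 6371 + 8376 = 14747 km = 1.475×10⁷ m.
Semi-major axis a = (r_p + r_a)/2 = 17852 km = 1.785×10⁷ m.
Vis-viva: v² = μ(2/r − 1/a) = 3.986×10¹⁴ × (1.356×10⁻⁷ − 5.602×10⁻⁸) = 3.173×10⁷ m²/s².
v = 5633 m/s = 5.633 km/s.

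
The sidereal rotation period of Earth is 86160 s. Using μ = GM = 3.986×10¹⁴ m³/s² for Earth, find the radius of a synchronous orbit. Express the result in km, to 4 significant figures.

A synchronous orbit has period T, so by Kepler's third law a = (μT²/4π²)^(1/3).
μT²/4π² = 3.986×10¹⁴ × (8.616×10⁴)² / 39.48 = 7.495×10²² m³.
a = 4.216×10⁷ m = 42163 km.

r_sync ≈ 42160 km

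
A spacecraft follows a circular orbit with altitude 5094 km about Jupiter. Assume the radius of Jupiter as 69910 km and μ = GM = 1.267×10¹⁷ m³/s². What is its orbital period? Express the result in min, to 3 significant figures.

r = 69910 + 5094 = 75004 km = 7.5004×10⁷ m.
Kepler's third law: T = 2π√(r³/μ) = 2π√((7.500×10⁷)³ / 1.267×10¹⁷).
r³/μ = 3.330×10⁶ s², so T = 2π × 1.825×10³ = 1.147×10⁴ s.
Converting: 1.147×10⁴ s ÷ 60.00 = 191.1 min.

T ≈ 191 min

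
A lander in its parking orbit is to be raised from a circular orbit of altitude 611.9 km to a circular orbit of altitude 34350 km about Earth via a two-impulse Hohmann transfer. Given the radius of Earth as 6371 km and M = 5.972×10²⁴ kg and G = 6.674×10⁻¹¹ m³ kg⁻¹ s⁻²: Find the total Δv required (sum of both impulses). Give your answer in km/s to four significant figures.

Δv_total ≈ 3.752 km/s

μ = GM = 6.674×10⁻¹¹ × 5.972×10²⁴ = 3.986×10¹⁴ m³/s².
r₁ = 6371 + 611.9 = 6982.9 km = 6.9829×10⁶ m.
r₂ = 6371 + 34350 = 40721 km = 4.0721×10⁷ m.
Transfer ellipse a_t = (r₁ + r₂)/2 = 2.385×10⁷ m.
At r₁: circular v_c1 = √(μ/r₁) = 7555 m/s; transfer-perigee v_p = √[μ(2/r₁ − 1/a_t)] = 9871 m/s.
Δv₁ = v_p − v_c1 = 2316 m/s.
At r₂: circular v_c2 = √(μ/r₂) = 3129 m/s; transfer-apogee v_a = √[μ(2/r₂ − 1/a_t)] = 1693 m/s.
Δv₂ = v_c2 − v_a = 1436 m/s.
Total Δv = Δv₁ + Δv₂ = 3752 m/s = 3.752 km/s.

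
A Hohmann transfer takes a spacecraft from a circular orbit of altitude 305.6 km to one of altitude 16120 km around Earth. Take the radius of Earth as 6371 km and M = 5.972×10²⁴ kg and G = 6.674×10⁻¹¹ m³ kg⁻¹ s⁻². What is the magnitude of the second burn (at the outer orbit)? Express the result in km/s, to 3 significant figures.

μ = GM = 6.674×10⁻¹¹ × 5.972×10²⁴ = 3.986×10¹⁴ m³/s².
r₁ = 6371 + 305.6 = 6676.6 km = 6.6766×10⁶ m.
r₂ = 6371 + 16120 = 22491 km = 2.2491×10⁷ m.
Transfer ellipse a_t = (r₁ + r₂)/2 = 1.458×10⁷ m.
At r₁: circular v_c1 = √(μ/r₁) = 7726 m/s; transfer-perigee v_p = √[μ(2/r₁ − 1/a_t)] = 9595 m/s.
At r₂: circular v_c2 = √(μ/r₂) = 4210 m/s; transfer-apogee v_a = √[μ(2/r₂ − 1/a_t)] = 2848 m/s.
Δv₂ = v_c2 − v_a = 1361 m/s.
= 1.361 km/s.

Δv ≈ 1.36 km/s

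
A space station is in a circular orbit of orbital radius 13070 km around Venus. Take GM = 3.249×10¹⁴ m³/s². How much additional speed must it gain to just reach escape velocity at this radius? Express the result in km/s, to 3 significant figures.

Δv ≈ 2.07 km/s

r = 13070 km = 1.307×10⁷ m.
Circular speed v_c = √(μ/r) = 4986 m/s.
Escape speed v_esc = √(2μ/r) = √2 × v_c = 7051 m/s.
Δv = v_esc − v_c = 2065 m/s = 2.065 km/s.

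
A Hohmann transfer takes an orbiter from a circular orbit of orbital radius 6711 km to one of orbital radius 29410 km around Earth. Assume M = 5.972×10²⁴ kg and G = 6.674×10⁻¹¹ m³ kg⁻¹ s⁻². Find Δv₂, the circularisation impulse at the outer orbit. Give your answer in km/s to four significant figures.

Δv ≈ 1.437 km/s

μ = GM = 6.674×10⁻¹¹ × 5.972×10²⁴ = 3.986×10¹⁴ m³/s².
r₁ = 6711 km = 6.711×10⁶ m.
r₂ = 29410 km = 2.941×10⁷ m.
Transfer ellipse a_t = (r₁ + r₂)/2 = 1.806×10⁷ m.
At r₁: circular v_c1 = √(μ/r₁) = 7707 m/s; transfer-perigee v_p = √[μ(2/r₁ − 1/a_t)] = 9834 m/s.
At r₂: circular v_c2 = √(μ/r₂) = 3681 m/s; transfer-apogee v_a = √[μ(2/r₂ − 1/a_t)] = 2244 m/s.
Δv₂ = v_c2 − v_a = 1437 m/s.
= 1.437 km/s.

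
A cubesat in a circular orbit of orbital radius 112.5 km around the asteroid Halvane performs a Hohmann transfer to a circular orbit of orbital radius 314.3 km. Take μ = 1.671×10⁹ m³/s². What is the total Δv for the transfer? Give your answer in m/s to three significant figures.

Δv_total ≈ 46.0 m/s

r₁ = 112.5 km = 1.125×10⁵ m.
r₂ = 314.3 km = 3.143×10⁵ m.
Transfer ellipse a_t = (r₁ + r₂)/2 = 2.134×10⁵ m.
At r₁: circular v_c1 = √(μ/r₁) = 121.9 m/s; transfer-periapsis v_p = √[μ(2/r₁ − 1/a_t)] = 147.9 m/s.
Δv₁ = v_p − v_c1 = 26.03 m/s.
At r₂: circular v_c2 = √(μ/r₂) = 72.91 m/s; transfer-apoapsis v_a = √[μ(2/r₂ − 1/a_t)] = 52.94 m/s.
Δv₂ = v_c2 − v_a = 19.97 m/s.
Total Δv = Δv₁ + Δv₂ = 46.01 m/s.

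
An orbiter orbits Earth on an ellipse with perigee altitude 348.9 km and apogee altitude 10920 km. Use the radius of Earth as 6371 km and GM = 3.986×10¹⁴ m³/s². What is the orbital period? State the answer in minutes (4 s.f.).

T ≈ 218.2 minutes

r_p = 6371 + 348.9 = 6719.9 km = 6.7199×10⁶ m.
r_a = 6371 + 10920 = 17291 km = 1.7291×10⁷ m.
Semi-major axis a = (r_p + r_a)/2 = (6719.9 + 17291)/2 = 12005 km = 1.201×10⁷ m.
By Kepler's third law T = 2π√(a³/μ) = 2π × 2.084×10³ = 1.309×10⁴ s.
= 218.2 minutes.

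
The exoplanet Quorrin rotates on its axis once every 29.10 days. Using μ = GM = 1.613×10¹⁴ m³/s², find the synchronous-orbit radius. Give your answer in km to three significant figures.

T = 29.10 days = 2.514×10⁶ s.
A synchronous orbit has period T, so by Kepler's third law a = (μT²/4π²)^(1/3).
μT²/4π² = 1.613×10¹⁴ × (2.514×10⁶)² / 39.48 = 2.583×10²⁵ m³.
a = 2.956×10⁸ m = 2.9559×10⁵ km.

r_sync ≈ 2.96×10⁵ km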